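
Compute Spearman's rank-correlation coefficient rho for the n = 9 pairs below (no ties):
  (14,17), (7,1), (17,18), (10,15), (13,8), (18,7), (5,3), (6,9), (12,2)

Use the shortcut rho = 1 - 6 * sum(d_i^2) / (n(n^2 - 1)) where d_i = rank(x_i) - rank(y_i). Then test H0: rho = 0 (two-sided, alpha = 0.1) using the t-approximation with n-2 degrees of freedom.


Step 1: Rank x and y separately (midranks; no ties here).
rank(x): 14->7, 7->3, 17->8, 10->4, 13->6, 18->9, 5->1, 6->2, 12->5
rank(y): 17->8, 1->1, 18->9, 15->7, 8->5, 7->4, 3->3, 9->6, 2->2
Step 2: d_i = R_x(i) - R_y(i); compute d_i^2.
  (7-8)^2=1, (3-1)^2=4, (8-9)^2=1, (4-7)^2=9, (6-5)^2=1, (9-4)^2=25, (1-3)^2=4, (2-6)^2=16, (5-2)^2=9
sum(d^2) = 70.
Step 3: rho = 1 - 6*70 / (9*(9^2 - 1)) = 1 - 420/720 = 0.416667.
Step 4: Under H0, t = rho * sqrt((n-2)/(1-rho^2)) = 1.2127 ~ t(7).
Step 5: Two-sided p-value from the t-distribution with 7 df = 0.264586.
Step 6: alpha = 0.1. fail to reject H0.

rho = 0.4167, p = 0.264586, fail to reject H0 at alpha = 0.1.


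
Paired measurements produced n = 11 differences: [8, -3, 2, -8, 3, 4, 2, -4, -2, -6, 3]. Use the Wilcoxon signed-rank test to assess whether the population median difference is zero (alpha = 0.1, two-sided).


Step 1: Drop any zero differences (none here) and take |d_i|.
|d| = [8, 3, 2, 8, 3, 4, 2, 4, 2, 6, 3]
Step 2: Midrank |d_i| (ties get averaged ranks).
ranks: |8|->10.5, |3|->5, |2|->2, |8|->10.5, |3|->5, |4|->7.5, |2|->2, |4|->7.5, |2|->2, |6|->9, |3|->5
Step 3: Attach original signs; sum ranks with positive sign and with negative sign.
W+ = 10.5 + 2 + 5 + 7.5 + 2 + 5 = 32
W- = 5 + 10.5 + 7.5 + 2 + 9 = 34
(Check: W+ + W- = 66 should equal n(n+1)/2 = 66.)
Step 4: Test statistic W = min(W+, W-) = 32.
Step 5: Ties in |d|, so use the tie-corrected normal approximation.
        E[W] = n(n+1)/4 = 11*12/4 = 33.
        Tie groups: |d|=2 (t=3), |d|=3 (t=3), |d|=4 (t=2), |d|=8 (t=2); sum(t^3 - t) = 60.
        Var[W] = n(n+1)(2n+1)/24 - sum(t^3-t)/48 = 3036/24 - 60/48 = 125.25.
        z = (W - E[W]) / sqrt(Var[W]) = (32 - 33) / 11.1915 = -0.0894.
        Two-sided p = 2*Phi(z) = 0.928801.
Step 6: alpha = 0.1. fail to reject H0.

W+ = 32, W- = 34, W = min = 32, p = 0.928801, fail to reject H0.


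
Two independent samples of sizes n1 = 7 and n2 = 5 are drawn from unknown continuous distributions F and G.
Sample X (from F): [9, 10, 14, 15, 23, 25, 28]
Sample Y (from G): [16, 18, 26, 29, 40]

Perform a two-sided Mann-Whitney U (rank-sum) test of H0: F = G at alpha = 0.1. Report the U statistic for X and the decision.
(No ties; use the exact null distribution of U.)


Step 1: Combine and sort all 12 observations; assign midranks.
sorted (value, group): (9,X), (10,X), (14,X), (15,X), (16,Y), (18,Y), (23,X), (25,X), (26,Y), (28,X), (29,Y), (40,Y)
ranks: 9->1, 10->2, 14->3, 15->4, 16->5, 18->6, 23->7, 25->8, 26->9, 28->10, 29->11, 40->12
Step 2: Rank sum for X: R1 = 1 + 2 + 3 + 4 + 7 + 8 + 10 = 35.
Step 3: U_X = R1 - n1(n1+1)/2 = 35 - 7*8/2 = 35 - 28 = 7.
       U_Y = n1*n2 - U_X = 35 - 7 = 28.
Step 4: No ties, so the exact null distribution of U (based on enumerating the C(12,7) = 792 equally likely rank assignments) gives the two-sided p-value.
Step 5: p-value = 0.106061; compare to alpha = 0.1. fail to reject H0.

U_X = 7, p = 0.106061, fail to reject H0 at alpha = 0.1.


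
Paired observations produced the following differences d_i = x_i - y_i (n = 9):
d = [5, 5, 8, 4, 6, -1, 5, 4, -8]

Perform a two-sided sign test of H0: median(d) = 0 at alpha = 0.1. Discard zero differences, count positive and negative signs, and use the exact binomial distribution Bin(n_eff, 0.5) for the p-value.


Step 1: Discard zero differences. Original n = 9; n_eff = number of nonzero differences = 9.
Nonzero differences (with sign): +5, +5, +8, +4, +6, -1, +5, +4, -8
Step 2: Count signs: positive = 7, negative = 2.
Step 3: Under H0: P(positive) = 0.5, so the number of positives S ~ Bin(9, 0.5).
Step 4: Two-sided exact p-value = sum of Bin(9,0.5) probabilities at or below the observed probability = 0.179688.
Step 5: alpha = 0.1. fail to reject H0.

n_eff = 9, pos = 7, neg = 2, p = 0.179688, fail to reject H0.


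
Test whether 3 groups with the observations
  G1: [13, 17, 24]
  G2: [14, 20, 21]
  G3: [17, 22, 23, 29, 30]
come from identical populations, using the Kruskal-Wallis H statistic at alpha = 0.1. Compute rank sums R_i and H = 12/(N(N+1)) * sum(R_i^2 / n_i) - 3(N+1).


Step 1: Combine all N = 11 observations and assign midranks.
sorted (value, group, rank): (13,G1,1), (14,G2,2), (17,G1,3.5), (17,G3,3.5), (20,G2,5), (21,G2,6), (22,G3,7), (23,G3,8), (24,G1,9), (29,G3,10), (30,G3,11)
Step 2: Sum ranks within each group.
R_1 = 13.5 (n_1 = 3)
R_2 = 13 (n_2 = 3)
R_3 = 39.5 (n_3 = 5)
Step 3: H = 12/(N(N+1)) * sum(R_i^2/n_i) - 3(N+1)
     = 12/(11*12) * (13.5^2/3 + 13^2/3 + 39.5^2/5) - 3*12
     = 0.090909 * 429.133 - 36
     = 3.012121.
Step 4: Ties present; correction factor C = 1 - 6/(11^3 - 11) = 0.995455. Corrected H = 3.012121 / 0.995455 = 3.025875.
Step 5: Under H0, H ~ chi^2(2); p-value = 0.220262.
Step 6: alpha = 0.1. fail to reject H0.

H = 3.0259, df = 2, p = 0.220262, fail to reject H0.


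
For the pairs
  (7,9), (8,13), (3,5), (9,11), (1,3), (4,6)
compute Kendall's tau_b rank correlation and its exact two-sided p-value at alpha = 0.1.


Step 1: Enumerate the 15 unordered pairs (i,j) with i<j and classify each by sign(x_j-x_i) * sign(y_j-y_i).
  (1,2):dx=+1,dy=+4->C; (1,3):dx=-4,dy=-4->C; (1,4):dx=+2,dy=+2->C; (1,5):dx=-6,dy=-6->C
  (1,6):dx=-3,dy=-3->C; (2,3):dx=-5,dy=-8->C; (2,4):dx=+1,dy=-2->D; (2,5):dx=-7,dy=-10->C
  (2,6):dx=-4,dy=-7->C; (3,4):dx=+6,dy=+6->C; (3,5):dx=-2,dy=-2->C; (3,6):dx=+1,dy=+1->C
  (4,5):dx=-8,dy=-8->C; (4,6):dx=-5,dy=-5->C; (5,6):dx=+3,dy=+3->C
Step 2: C = 14, D = 1, total pairs = 15.
Step 3: tau = (C - D)/(n(n-1)/2) = (14 - 1)/15 = 0.866667.
Step 4: Exact two-sided p-value (enumerate n! = 720 permutations of y under H0): p = 0.016667.
Step 5: alpha = 0.1. reject H0.

tau_b = 0.8667 (C=14, D=1), p = 0.016667, reject H0.


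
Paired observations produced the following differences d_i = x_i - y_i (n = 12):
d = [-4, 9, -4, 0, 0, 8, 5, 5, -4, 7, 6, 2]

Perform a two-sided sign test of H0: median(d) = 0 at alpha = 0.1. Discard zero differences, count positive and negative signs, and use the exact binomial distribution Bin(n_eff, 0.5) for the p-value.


Step 1: Discard zero differences. Original n = 12; n_eff = number of nonzero differences = 10.
Nonzero differences (with sign): -4, +9, -4, +8, +5, +5, -4, +7, +6, +2
Step 2: Count signs: positive = 7, negative = 3.
Step 3: Under H0: P(positive) = 0.5, so the number of positives S ~ Bin(10, 0.5).
Step 4: Two-sided exact p-value = sum of Bin(10,0.5) probabilities at or below the observed probability = 0.343750.
Step 5: alpha = 0.1. fail to reject H0.

n_eff = 10, pos = 7, neg = 3, p = 0.343750, fail to reject H0.


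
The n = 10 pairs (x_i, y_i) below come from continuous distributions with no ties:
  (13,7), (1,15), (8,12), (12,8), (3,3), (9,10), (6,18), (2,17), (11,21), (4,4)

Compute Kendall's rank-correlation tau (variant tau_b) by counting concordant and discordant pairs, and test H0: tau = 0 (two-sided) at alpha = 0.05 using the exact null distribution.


Step 1: Enumerate the 45 unordered pairs (i,j) with i<j and classify each by sign(x_j-x_i) * sign(y_j-y_i).
  (1,2):dx=-12,dy=+8->D; (1,3):dx=-5,dy=+5->D; (1,4):dx=-1,dy=+1->D; (1,5):dx=-10,dy=-4->C
  (1,6):dx=-4,dy=+3->D; (1,7):dx=-7,dy=+11->D; (1,8):dx=-11,dy=+10->D; (1,9):dx=-2,dy=+14->D
  (1,10):dx=-9,dy=-3->C; (2,3):dx=+7,dy=-3->D; (2,4):dx=+11,dy=-7->D; (2,5):dx=+2,dy=-12->D
  (2,6):dx=+8,dy=-5->D; (2,7):dx=+5,dy=+3->C; (2,8):dx=+1,dy=+2->C; (2,9):dx=+10,dy=+6->C
  (2,10):dx=+3,dy=-11->D; (3,4):dx=+4,dy=-4->D; (3,5):dx=-5,dy=-9->C; (3,6):dx=+1,dy=-2->D
  (3,7):dx=-2,dy=+6->D; (3,8):dx=-6,dy=+5->D; (3,9):dx=+3,dy=+9->C; (3,10):dx=-4,dy=-8->C
  (4,5):dx=-9,dy=-5->C; (4,6):dx=-3,dy=+2->D; (4,7):dx=-6,dy=+10->D; (4,8):dx=-10,dy=+9->D
  (4,9):dx=-1,dy=+13->D; (4,10):dx=-8,dy=-4->C; (5,6):dx=+6,dy=+7->C; (5,7):dx=+3,dy=+15->C
  (5,8):dx=-1,dy=+14->D; (5,9):dx=+8,dy=+18->C; (5,10):dx=+1,dy=+1->C; (6,7):dx=-3,dy=+8->D
  (6,8):dx=-7,dy=+7->D; (6,9):dx=+2,dy=+11->C; (6,10):dx=-5,dy=-6->C; (7,8):dx=-4,dy=-1->C
  (7,9):dx=+5,dy=+3->C; (7,10):dx=-2,dy=-14->C; (8,9):dx=+9,dy=+4->C; (8,10):dx=+2,dy=-13->D
  (9,10):dx=-7,dy=-17->C
Step 2: C = 21, D = 24, total pairs = 45.
Step 3: tau = (C - D)/(n(n-1)/2) = (21 - 24)/45 = -0.066667.
Step 4: Exact two-sided p-value (enumerate n! = 3628800 permutations of y under H0): p = 0.861801.
Step 5: alpha = 0.05. fail to reject H0.

tau_b = -0.0667 (C=21, D=24), p = 0.861801, fail to reject H0.


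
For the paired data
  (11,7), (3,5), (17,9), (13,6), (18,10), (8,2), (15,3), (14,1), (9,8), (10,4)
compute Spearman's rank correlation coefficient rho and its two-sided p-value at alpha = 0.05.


Step 1: Rank x and y separately (midranks; no ties here).
rank(x): 11->5, 3->1, 17->9, 13->6, 18->10, 8->2, 15->8, 14->7, 9->3, 10->4
rank(y): 7->7, 5->5, 9->9, 6->6, 10->10, 2->2, 3->3, 1->1, 8->8, 4->4
Step 2: d_i = R_x(i) - R_y(i); compute d_i^2.
  (5-7)^2=4, (1-5)^2=16, (9-9)^2=0, (6-6)^2=0, (10-10)^2=0, (2-2)^2=0, (8-3)^2=25, (7-1)^2=36, (3-8)^2=25, (4-4)^2=0
sum(d^2) = 106.
Step 3: rho = 1 - 6*106 / (10*(10^2 - 1)) = 1 - 636/990 = 0.357576.
Step 4: Under H0, t = rho * sqrt((n-2)/(1-rho^2)) = 1.0830 ~ t(8).
Step 5: Two-sided p-value from the t-distribution with 8 df = 0.310376.
Step 6: alpha = 0.05. fail to reject H0.

rho = 0.3576, p = 0.310376, fail to reject H0 at alpha = 0.05.


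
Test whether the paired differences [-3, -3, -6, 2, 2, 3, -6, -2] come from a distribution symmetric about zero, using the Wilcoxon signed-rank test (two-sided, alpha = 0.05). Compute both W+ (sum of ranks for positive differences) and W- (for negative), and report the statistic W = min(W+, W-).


Step 1: Drop any zero differences (none here) and take |d_i|.
|d| = [3, 3, 6, 2, 2, 3, 6, 2]
Step 2: Midrank |d_i| (ties get averaged ranks).
ranks: |3|->5, |3|->5, |6|->7.5, |2|->2, |2|->2, |3|->5, |6|->7.5, |2|->2
Step 3: Attach original signs; sum ranks with positive sign and with negative sign.
W+ = 2 + 2 + 5 = 9
W- = 5 + 5 + 7.5 + 7.5 + 2 = 27
(Check: W+ + W- = 36 should equal n(n+1)/2 = 36.)
Step 4: Test statistic W = min(W+, W-) = 9.
Step 5: Ties in |d|, so use the tie-corrected normal approximation.
        E[W] = n(n+1)/4 = 8*9/4 = 18.
        Tie groups: |d|=2 (t=3), |d|=3 (t=3), |d|=6 (t=2); sum(t^3 - t) = 54.
        Var[W] = n(n+1)(2n+1)/24 - sum(t^3-t)/48 = 1224/24 - 54/48 = 49.875.
        z = (W - E[W]) / sqrt(Var[W]) = (9 - 18) / 7.0622 = -1.2744.
        Two-sided p = 2*Phi(z) = 0.202527.
Step 6: alpha = 0.05. fail to reject H0.

W+ = 9, W- = 27, W = min = 9, p = 0.202527, fail to reject H0.


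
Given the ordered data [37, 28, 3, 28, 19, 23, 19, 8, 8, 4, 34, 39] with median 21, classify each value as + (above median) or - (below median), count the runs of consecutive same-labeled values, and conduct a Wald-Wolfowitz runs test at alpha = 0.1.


Step 1: Compute median = 21; label A = above, B = below.
Labels in order: AABABABBBBAA  (n_A = 6, n_B = 6)
Step 2: Count runs R = 7.
Step 3: Under H0 (random ordering), E[R] = 2*n_A*n_B/(n_A+n_B) + 1 = 2*6*6/12 + 1 = 7.0000.
        Var[R] = 2*n_A*n_B*(2*n_A*n_B - n_A - n_B) / ((n_A+n_B)^2 * (n_A+n_B-1)) = 4320/1584 = 2.7273.
        SD[R] = 1.6514.
Step 4: R = E[R], so z = 0 with no continuity correction.
Step 5: Two-sided p-value via normal approximation = 2*(1 - Phi(|z|)) = 1.000000.
Step 6: alpha = 0.1. fail to reject H0.

R = 7, z = 0.0000, p = 1.000000, fail to reject H0.


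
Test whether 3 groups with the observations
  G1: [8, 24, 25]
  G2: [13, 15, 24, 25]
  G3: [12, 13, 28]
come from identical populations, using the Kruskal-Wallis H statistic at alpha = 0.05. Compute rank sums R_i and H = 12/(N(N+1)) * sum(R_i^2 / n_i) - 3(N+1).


Step 1: Combine all N = 10 observations and assign midranks.
sorted (value, group, rank): (8,G1,1), (12,G3,2), (13,G2,3.5), (13,G3,3.5), (15,G2,5), (24,G1,6.5), (24,G2,6.5), (25,G1,8.5), (25,G2,8.5), (28,G3,10)
Step 2: Sum ranks within each group.
R_1 = 16 (n_1 = 3)
R_2 = 23.5 (n_2 = 4)
R_3 = 15.5 (n_3 = 3)
Step 3: H = 12/(N(N+1)) * sum(R_i^2/n_i) - 3(N+1)
     = 12/(10*11) * (16^2/3 + 23.5^2/4 + 15.5^2/3) - 3*11
     = 0.109091 * 303.479 - 33
     = 0.106818.
Step 4: Ties present; correction factor C = 1 - 18/(10^3 - 10) = 0.981818. Corrected H = 0.106818 / 0.981818 = 0.108796.
Step 5: Under H0, H ~ chi^2(2); p-value = 0.947055.
Step 6: alpha = 0.05. fail to reject H0.

H = 0.1088, df = 2, p = 0.947055, fail to reject H0.


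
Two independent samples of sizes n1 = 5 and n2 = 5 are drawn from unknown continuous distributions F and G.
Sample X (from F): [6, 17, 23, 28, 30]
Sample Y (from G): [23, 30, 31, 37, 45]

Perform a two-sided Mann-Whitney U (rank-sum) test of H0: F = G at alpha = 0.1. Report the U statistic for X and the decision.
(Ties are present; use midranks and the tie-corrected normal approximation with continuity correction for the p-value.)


Step 1: Combine and sort all 10 observations; assign midranks.
sorted (value, group): (6,X), (17,X), (23,X), (23,Y), (28,X), (30,X), (30,Y), (31,Y), (37,Y), (45,Y)
ranks: 6->1, 17->2, 23->3.5, 23->3.5, 28->5, 30->6.5, 30->6.5, 31->8, 37->9, 45->10
Step 2: Rank sum for X: R1 = 1 + 2 + 3.5 + 5 + 6.5 = 18.
Step 3: U_X = R1 - n1(n1+1)/2 = 18 - 5*6/2 = 18 - 15 = 3.
       U_Y = n1*n2 - U_X = 25 - 3 = 22.
Step 4: Ties are present, so use the tie-corrected normal approximation (with continuity correction) for the p-value.
Step 5: p-value = 0.058553; compare to alpha = 0.1. reject H0.

U_X = 3, p = 0.058553, reject H0 at alpha = 0.1.


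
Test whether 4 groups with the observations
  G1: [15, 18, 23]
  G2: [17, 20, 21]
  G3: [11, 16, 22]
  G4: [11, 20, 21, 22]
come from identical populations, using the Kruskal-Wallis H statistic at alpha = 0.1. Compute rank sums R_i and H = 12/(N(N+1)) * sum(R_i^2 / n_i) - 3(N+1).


Step 1: Combine all N = 13 observations and assign midranks.
sorted (value, group, rank): (11,G3,1.5), (11,G4,1.5), (15,G1,3), (16,G3,4), (17,G2,5), (18,G1,6), (20,G2,7.5), (20,G4,7.5), (21,G2,9.5), (21,G4,9.5), (22,G3,11.5), (22,G4,11.5), (23,G1,13)
Step 2: Sum ranks within each group.
R_1 = 22 (n_1 = 3)
R_2 = 22 (n_2 = 3)
R_3 = 17 (n_3 = 3)
R_4 = 30 (n_4 = 4)
Step 3: H = 12/(N(N+1)) * sum(R_i^2/n_i) - 3(N+1)
     = 12/(13*14) * (22^2/3 + 22^2/3 + 17^2/3 + 30^2/4) - 3*14
     = 0.065934 * 644 - 42
     = 0.461538.
Step 4: Ties present; correction factor C = 1 - 24/(13^3 - 13) = 0.989011. Corrected H = 0.461538 / 0.989011 = 0.466667.
Step 5: Under H0, H ~ chi^2(3); p-value = 0.926151.
Step 6: alpha = 0.1. fail to reject H0.

H = 0.4667, df = 3, p = 0.926151, fail to reject H0.


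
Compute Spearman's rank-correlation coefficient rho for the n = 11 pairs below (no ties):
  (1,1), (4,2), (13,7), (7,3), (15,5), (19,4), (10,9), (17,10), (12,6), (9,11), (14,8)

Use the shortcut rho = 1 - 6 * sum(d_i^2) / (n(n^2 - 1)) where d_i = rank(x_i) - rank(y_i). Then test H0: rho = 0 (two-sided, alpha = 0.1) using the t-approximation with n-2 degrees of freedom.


Step 1: Rank x and y separately (midranks; no ties here).
rank(x): 1->1, 4->2, 13->7, 7->3, 15->9, 19->11, 10->5, 17->10, 12->6, 9->4, 14->8
rank(y): 1->1, 2->2, 7->7, 3->3, 5->5, 4->4, 9->9, 10->10, 6->6, 11->11, 8->8
Step 2: d_i = R_x(i) - R_y(i); compute d_i^2.
  (1-1)^2=0, (2-2)^2=0, (7-7)^2=0, (3-3)^2=0, (9-5)^2=16, (11-4)^2=49, (5-9)^2=16, (10-10)^2=0, (6-6)^2=0, (4-11)^2=49, (8-8)^2=0
sum(d^2) = 130.
Step 3: rho = 1 - 6*130 / (11*(11^2 - 1)) = 1 - 780/1320 = 0.409091.
Step 4: Under H0, t = rho * sqrt((n-2)/(1-rho^2)) = 1.3450 ~ t(9).
Step 5: Two-sided p-value from the t-distribution with 9 df = 0.211545.
Step 6: alpha = 0.1. fail to reject H0.

rho = 0.4091, p = 0.211545, fail to reject H0 at alpha = 0.1.


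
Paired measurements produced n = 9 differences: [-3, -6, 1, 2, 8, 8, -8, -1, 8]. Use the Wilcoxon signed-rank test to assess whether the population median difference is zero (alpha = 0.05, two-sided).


Step 1: Drop any zero differences (none here) and take |d_i|.
|d| = [3, 6, 1, 2, 8, 8, 8, 1, 8]
Step 2: Midrank |d_i| (ties get averaged ranks).
ranks: |3|->4, |6|->5, |1|->1.5, |2|->3, |8|->7.5, |8|->7.5, |8|->7.5, |1|->1.5, |8|->7.5
Step 3: Attach original signs; sum ranks with positive sign and with negative sign.
W+ = 1.5 + 3 + 7.5 + 7.5 + 7.5 = 27
W- = 4 + 5 + 7.5 + 1.5 = 18
(Check: W+ + W- = 45 should equal n(n+1)/2 = 45.)
Step 4: Test statistic W = min(W+, W-) = 18.
Step 5: Ties in |d|, so use the tie-corrected normal approximation.
        E[W] = n(n+1)/4 = 9*10/4 = 22.5.
        Tie groups: |d|=1 (t=2), |d|=8 (t=4); sum(t^3 - t) = 66.
        Var[W] = n(n+1)(2n+1)/24 - sum(t^3-t)/48 = 1710/24 - 66/48 = 69.875.
        z = (W - E[W]) / sqrt(Var[W]) = (18 - 22.5) / 8.3591 = -0.5383.
        Two-sided p = 2*Phi(z) = 0.590347.
Step 6: alpha = 0.05. fail to reject H0.

W+ = 27, W- = 18, W = min = 18, p = 0.590347, fail to reject H0.


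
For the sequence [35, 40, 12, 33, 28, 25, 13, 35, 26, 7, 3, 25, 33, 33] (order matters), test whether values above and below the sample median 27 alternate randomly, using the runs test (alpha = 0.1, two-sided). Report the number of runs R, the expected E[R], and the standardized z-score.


Step 1: Compute median = 27; label A = above, B = below.
Labels in order: AABAABBABBBBAA  (n_A = 7, n_B = 7)
Step 2: Count runs R = 7.
Step 3: Under H0 (random ordering), E[R] = 2*n_A*n_B/(n_A+n_B) + 1 = 2*7*7/14 + 1 = 8.0000.
        Var[R] = 2*n_A*n_B*(2*n_A*n_B - n_A - n_B) / ((n_A+n_B)^2 * (n_A+n_B-1)) = 8232/2548 = 3.2308.
        SD[R] = 1.7974.
Step 4: Continuity-corrected z = (R + 0.5 - E[R]) / SD[R] = (7 + 0.5 - 8.0000) / 1.7974 = -0.2782.
Step 5: Two-sided p-value via normal approximation = 2*(1 - Phi(|z|)) = 0.780879.
Step 6: alpha = 0.1. fail to reject H0.

R = 7, z = -0.2782, p = 0.780879, fail to reject H0.


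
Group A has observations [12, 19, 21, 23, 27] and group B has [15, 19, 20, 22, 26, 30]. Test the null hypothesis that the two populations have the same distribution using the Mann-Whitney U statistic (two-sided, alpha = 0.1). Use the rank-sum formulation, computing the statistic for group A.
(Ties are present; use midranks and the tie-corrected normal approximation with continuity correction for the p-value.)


Step 1: Combine and sort all 11 observations; assign midranks.
sorted (value, group): (12,X), (15,Y), (19,X), (19,Y), (20,Y), (21,X), (22,Y), (23,X), (26,Y), (27,X), (30,Y)
ranks: 12->1, 15->2, 19->3.5, 19->3.5, 20->5, 21->6, 22->7, 23->8, 26->9, 27->10, 30->11
Step 2: Rank sum for X: R1 = 1 + 3.5 + 6 + 8 + 10 = 28.5.
Step 3: U_X = R1 - n1(n1+1)/2 = 28.5 - 5*6/2 = 28.5 - 15 = 13.5.
       U_Y = n1*n2 - U_X = 30 - 13.5 = 16.5.
Step 4: Ties are present, so use the tie-corrected normal approximation (with continuity correction) for the p-value.
Step 5: p-value = 0.854805; compare to alpha = 0.1. fail to reject H0.

U_X = 13.5, p = 0.854805, fail to reject H0 at alpha = 0.1.


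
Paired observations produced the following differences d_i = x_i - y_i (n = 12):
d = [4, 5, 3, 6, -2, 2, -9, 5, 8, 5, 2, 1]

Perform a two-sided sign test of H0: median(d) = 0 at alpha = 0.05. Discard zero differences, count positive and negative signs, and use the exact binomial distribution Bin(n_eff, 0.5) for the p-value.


Step 1: Discard zero differences. Original n = 12; n_eff = number of nonzero differences = 12.
Nonzero differences (with sign): +4, +5, +3, +6, -2, +2, -9, +5, +8, +5, +2, +1
Step 2: Count signs: positive = 10, negative = 2.
Step 3: Under H0: P(positive) = 0.5, so the number of positives S ~ Bin(12, 0.5).
Step 4: Two-sided exact p-value = sum of Bin(12,0.5) probabilities at or below the observed probability = 0.038574.
Step 5: alpha = 0.05. reject H0.

n_eff = 12, pos = 10, neg = 2, p = 0.038574, reject H0.


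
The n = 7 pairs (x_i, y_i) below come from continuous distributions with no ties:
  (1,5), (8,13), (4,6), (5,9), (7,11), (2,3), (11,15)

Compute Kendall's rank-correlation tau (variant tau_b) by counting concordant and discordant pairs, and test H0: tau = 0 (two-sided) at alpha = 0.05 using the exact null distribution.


Step 1: Enumerate the 21 unordered pairs (i,j) with i<j and classify each by sign(x_j-x_i) * sign(y_j-y_i).
  (1,2):dx=+7,dy=+8->C; (1,3):dx=+3,dy=+1->C; (1,4):dx=+4,dy=+4->C; (1,5):dx=+6,dy=+6->C
  (1,6):dx=+1,dy=-2->D; (1,7):dx=+10,dy=+10->C; (2,3):dx=-4,dy=-7->C; (2,4):dx=-3,dy=-4->C
  (2,5):dx=-1,dy=-2->C; (2,6):dx=-6,dy=-10->C; (2,7):dx=+3,dy=+2->C; (3,4):dx=+1,dy=+3->C
  (3,5):dx=+3,dy=+5->C; (3,6):dx=-2,dy=-3->C; (3,7):dx=+7,dy=+9->C; (4,5):dx=+2,dy=+2->C
  (4,6):dx=-3,dy=-6->C; (4,7):dx=+6,dy=+6->C; (5,6):dx=-5,dy=-8->C; (5,7):dx=+4,dy=+4->C
  (6,7):dx=+9,dy=+12->C
Step 2: C = 20, D = 1, total pairs = 21.
Step 3: tau = (C - D)/(n(n-1)/2) = (20 - 1)/21 = 0.904762.
Step 4: Exact two-sided p-value (enumerate n! = 5040 permutations of y under H0): p = 0.002778.
Step 5: alpha = 0.05. reject H0.

tau_b = 0.9048 (C=20, D=1), p = 0.002778, reject H0.


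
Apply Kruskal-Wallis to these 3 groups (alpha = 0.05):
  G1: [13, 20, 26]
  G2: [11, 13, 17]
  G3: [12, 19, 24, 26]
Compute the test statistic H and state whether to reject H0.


Step 1: Combine all N = 10 observations and assign midranks.
sorted (value, group, rank): (11,G2,1), (12,G3,2), (13,G1,3.5), (13,G2,3.5), (17,G2,5), (19,G3,6), (20,G1,7), (24,G3,8), (26,G1,9.5), (26,G3,9.5)
Step 2: Sum ranks within each group.
R_1 = 20 (n_1 = 3)
R_2 = 9.5 (n_2 = 3)
R_3 = 25.5 (n_3 = 4)
Step 3: H = 12/(N(N+1)) * sum(R_i^2/n_i) - 3(N+1)
     = 12/(10*11) * (20^2/3 + 9.5^2/3 + 25.5^2/4) - 3*11
     = 0.109091 * 325.979 - 33
     = 2.561364.
Step 4: Ties present; correction factor C = 1 - 12/(10^3 - 10) = 0.987879. Corrected H = 2.561364 / 0.987879 = 2.592791.
Step 5: Under H0, H ~ chi^2(2); p-value = 0.273516.
Step 6: alpha = 0.05. fail to reject H0.

H = 2.5928, df = 2, p = 0.273516, fail to reject H0.


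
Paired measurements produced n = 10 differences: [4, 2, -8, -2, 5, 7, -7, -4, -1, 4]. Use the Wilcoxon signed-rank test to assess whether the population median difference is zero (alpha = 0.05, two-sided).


Step 1: Drop any zero differences (none here) and take |d_i|.
|d| = [4, 2, 8, 2, 5, 7, 7, 4, 1, 4]
Step 2: Midrank |d_i| (ties get averaged ranks).
ranks: |4|->5, |2|->2.5, |8|->10, |2|->2.5, |5|->7, |7|->8.5, |7|->8.5, |4|->5, |1|->1, |4|->5
Step 3: Attach original signs; sum ranks with positive sign and with negative sign.
W+ = 5 + 2.5 + 7 + 8.5 + 5 = 28
W- = 10 + 2.5 + 8.5 + 5 + 1 = 27
(Check: W+ + W- = 55 should equal n(n+1)/2 = 55.)
Step 4: Test statistic W = min(W+, W-) = 27.
Step 5: Ties in |d|, so use the tie-corrected normal approximation.
        E[W] = n(n+1)/4 = 10*11/4 = 27.5.
        Tie groups: |d|=2 (t=2), |d|=4 (t=3), |d|=7 (t=2); sum(t^3 - t) = 36.
        Var[W] = n(n+1)(2n+1)/24 - sum(t^3-t)/48 = 2310/24 - 36/48 = 95.5.
        z = (W - E[W]) / sqrt(Var[W]) = (27 - 27.5) / 9.7724 = -0.0512.
        Two-sided p = 2*Phi(z) = 0.959194.
Step 6: alpha = 0.05. fail to reject H0.

W+ = 28, W- = 27, W = min = 27, p = 0.959194, fail to reject H0.


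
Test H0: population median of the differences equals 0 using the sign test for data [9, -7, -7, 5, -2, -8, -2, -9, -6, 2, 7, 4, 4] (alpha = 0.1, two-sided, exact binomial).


Step 1: Discard zero differences. Original n = 13; n_eff = number of nonzero differences = 13.
Nonzero differences (with sign): +9, -7, -7, +5, -2, -8, -2, -9, -6, +2, +7, +4, +4
Step 2: Count signs: positive = 6, negative = 7.
Step 3: Under H0: P(positive) = 0.5, so the number of positives S ~ Bin(13, 0.5).
Step 4: Two-sided exact p-value = sum of Bin(13,0.5) probabilities at or below the observed probability = 1.000000.
Step 5: alpha = 0.1. fail to reject H0.

n_eff = 13, pos = 6, neg = 7, p = 1.000000, fail to reject H0.


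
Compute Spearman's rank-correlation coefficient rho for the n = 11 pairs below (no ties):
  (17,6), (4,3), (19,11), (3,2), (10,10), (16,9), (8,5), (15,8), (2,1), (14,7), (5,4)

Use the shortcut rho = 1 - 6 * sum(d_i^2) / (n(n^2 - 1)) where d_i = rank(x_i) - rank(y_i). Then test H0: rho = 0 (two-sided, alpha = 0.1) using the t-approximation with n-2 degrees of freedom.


Step 1: Rank x and y separately (midranks; no ties here).
rank(x): 17->10, 4->3, 19->11, 3->2, 10->6, 16->9, 8->5, 15->8, 2->1, 14->7, 5->4
rank(y): 6->6, 3->3, 11->11, 2->2, 10->10, 9->9, 5->5, 8->8, 1->1, 7->7, 4->4
Step 2: d_i = R_x(i) - R_y(i); compute d_i^2.
  (10-6)^2=16, (3-3)^2=0, (11-11)^2=0, (2-2)^2=0, (6-10)^2=16, (9-9)^2=0, (5-5)^2=0, (8-8)^2=0, (1-1)^2=0, (7-7)^2=0, (4-4)^2=0
sum(d^2) = 32.
Step 3: rho = 1 - 6*32 / (11*(11^2 - 1)) = 1 - 192/1320 = 0.854545.
Step 4: Under H0, t = rho * sqrt((n-2)/(1-rho^2)) = 4.9360 ~ t(9).
Step 5: Two-sided p-value from the t-distribution with 9 df = 0.000807.
Step 6: alpha = 0.1. reject H0.

rho = 0.8545, p = 0.000807, reject H0 at alpha = 0.1.


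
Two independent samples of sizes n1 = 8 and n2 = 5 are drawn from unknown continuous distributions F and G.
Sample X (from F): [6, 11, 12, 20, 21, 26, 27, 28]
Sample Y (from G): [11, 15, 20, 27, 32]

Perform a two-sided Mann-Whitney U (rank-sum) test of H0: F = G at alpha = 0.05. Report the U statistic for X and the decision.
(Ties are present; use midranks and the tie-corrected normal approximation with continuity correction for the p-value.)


Step 1: Combine and sort all 13 observations; assign midranks.
sorted (value, group): (6,X), (11,X), (11,Y), (12,X), (15,Y), (20,X), (20,Y), (21,X), (26,X), (27,X), (27,Y), (28,X), (32,Y)
ranks: 6->1, 11->2.5, 11->2.5, 12->4, 15->5, 20->6.5, 20->6.5, 21->8, 26->9, 27->10.5, 27->10.5, 28->12, 32->13
Step 2: Rank sum for X: R1 = 1 + 2.5 + 4 + 6.5 + 8 + 9 + 10.5 + 12 = 53.5.
Step 3: U_X = R1 - n1(n1+1)/2 = 53.5 - 8*9/2 = 53.5 - 36 = 17.5.
       U_Y = n1*n2 - U_X = 40 - 17.5 = 22.5.
Step 4: Ties are present, so use the tie-corrected normal approximation (with continuity correction) for the p-value.
Step 5: p-value = 0.768770; compare to alpha = 0.05. fail to reject H0.

U_X = 17.5, p = 0.768770, fail to reject H0 at alpha = 0.05.


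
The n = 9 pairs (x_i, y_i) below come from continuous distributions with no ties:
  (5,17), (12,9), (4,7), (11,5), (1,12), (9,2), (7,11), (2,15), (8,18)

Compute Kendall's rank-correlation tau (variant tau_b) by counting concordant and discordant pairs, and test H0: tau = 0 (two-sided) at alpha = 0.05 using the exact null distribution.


Step 1: Enumerate the 36 unordered pairs (i,j) with i<j and classify each by sign(x_j-x_i) * sign(y_j-y_i).
  (1,2):dx=+7,dy=-8->D; (1,3):dx=-1,dy=-10->C; (1,4):dx=+6,dy=-12->D; (1,5):dx=-4,dy=-5->C
  (1,6):dx=+4,dy=-15->D; (1,7):dx=+2,dy=-6->D; (1,8):dx=-3,dy=-2->C; (1,9):dx=+3,dy=+1->C
  (2,3):dx=-8,dy=-2->C; (2,4):dx=-1,dy=-4->C; (2,5):dx=-11,dy=+3->D; (2,6):dx=-3,dy=-7->C
  (2,7):dx=-5,dy=+2->D; (2,8):dx=-10,dy=+6->D; (2,9):dx=-4,dy=+9->D; (3,4):dx=+7,dy=-2->D
  (3,5):dx=-3,dy=+5->D; (3,6):dx=+5,dy=-5->D; (3,7):dx=+3,dy=+4->C; (3,8):dx=-2,dy=+8->D
  (3,9):dx=+4,dy=+11->C; (4,5):dx=-10,dy=+7->D; (4,6):dx=-2,dy=-3->C; (4,7):dx=-4,dy=+6->D
  (4,8):dx=-9,dy=+10->D; (4,9):dx=-3,dy=+13->D; (5,6):dx=+8,dy=-10->D; (5,7):dx=+6,dy=-1->D
  (5,8):dx=+1,dy=+3->C; (5,9):dx=+7,dy=+6->C; (6,7):dx=-2,dy=+9->D; (6,8):dx=-7,dy=+13->D
  (6,9):dx=-1,dy=+16->D; (7,8):dx=-5,dy=+4->D; (7,9):dx=+1,dy=+7->C; (8,9):dx=+6,dy=+3->C
Step 2: C = 14, D = 22, total pairs = 36.
Step 3: tau = (C - D)/(n(n-1)/2) = (14 - 22)/36 = -0.222222.
Step 4: Exact two-sided p-value (enumerate n! = 362880 permutations of y under H0): p = 0.476709.
Step 5: alpha = 0.05. fail to reject H0.

tau_b = -0.2222 (C=14, D=22), p = 0.476709, fail to reject H0.


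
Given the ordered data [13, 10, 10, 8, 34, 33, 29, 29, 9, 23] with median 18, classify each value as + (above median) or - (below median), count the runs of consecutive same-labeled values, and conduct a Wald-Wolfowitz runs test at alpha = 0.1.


Step 1: Compute median = 18; label A = above, B = below.
Labels in order: BBBBAAAABA  (n_A = 5, n_B = 5)
Step 2: Count runs R = 4.
Step 3: Under H0 (random ordering), E[R] = 2*n_A*n_B/(n_A+n_B) + 1 = 2*5*5/10 + 1 = 6.0000.
        Var[R] = 2*n_A*n_B*(2*n_A*n_B - n_A - n_B) / ((n_A+n_B)^2 * (n_A+n_B-1)) = 2000/900 = 2.2222.
        SD[R] = 1.4907.
Step 4: Continuity-corrected z = (R + 0.5 - E[R]) / SD[R] = (4 + 0.5 - 6.0000) / 1.4907 = -1.0062.
Step 5: Two-sided p-value via normal approximation = 2*(1 - Phi(|z|)) = 0.314305.
Step 6: alpha = 0.1. fail to reject H0.

R = 4, z = -1.0062, p = 0.314305, fail to reject H0.


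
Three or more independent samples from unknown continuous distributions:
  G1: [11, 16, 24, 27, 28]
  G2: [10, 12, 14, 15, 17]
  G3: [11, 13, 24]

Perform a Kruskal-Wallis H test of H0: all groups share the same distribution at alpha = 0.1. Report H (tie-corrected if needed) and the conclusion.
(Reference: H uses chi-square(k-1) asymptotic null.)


Step 1: Combine all N = 13 observations and assign midranks.
sorted (value, group, rank): (10,G2,1), (11,G1,2.5), (11,G3,2.5), (12,G2,4), (13,G3,5), (14,G2,6), (15,G2,7), (16,G1,8), (17,G2,9), (24,G1,10.5), (24,G3,10.5), (27,G1,12), (28,G1,13)
Step 2: Sum ranks within each group.
R_1 = 46 (n_1 = 5)
R_2 = 27 (n_2 = 5)
R_3 = 18 (n_3 = 3)
Step 3: H = 12/(N(N+1)) * sum(R_i^2/n_i) - 3(N+1)
     = 12/(13*14) * (46^2/5 + 27^2/5 + 18^2/3) - 3*14
     = 0.065934 * 677 - 42
     = 2.637363.
Step 4: Ties present; correction factor C = 1 - 12/(13^3 - 13) = 0.994505. Corrected H = 2.637363 / 0.994505 = 2.651934.
Step 5: Under H0, H ~ chi^2(2); p-value = 0.265546.
Step 6: alpha = 0.1. fail to reject H0.

H = 2.6519, df = 2, p = 0.265546, fail to reject H0.


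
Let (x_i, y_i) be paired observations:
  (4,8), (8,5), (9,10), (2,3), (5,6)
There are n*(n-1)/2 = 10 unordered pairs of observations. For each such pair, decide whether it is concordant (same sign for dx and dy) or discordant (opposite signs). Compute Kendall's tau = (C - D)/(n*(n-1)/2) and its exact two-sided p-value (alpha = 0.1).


Step 1: Enumerate the 10 unordered pairs (i,j) with i<j and classify each by sign(x_j-x_i) * sign(y_j-y_i).
  (1,2):dx=+4,dy=-3->D; (1,3):dx=+5,dy=+2->C; (1,4):dx=-2,dy=-5->C; (1,5):dx=+1,dy=-2->D
  (2,3):dx=+1,dy=+5->C; (2,4):dx=-6,dy=-2->C; (2,5):dx=-3,dy=+1->D; (3,4):dx=-7,dy=-7->C
  (3,5):dx=-4,dy=-4->C; (4,5):dx=+3,dy=+3->C
Step 2: C = 7, D = 3, total pairs = 10.
Step 3: tau = (C - D)/(n(n-1)/2) = (7 - 3)/10 = 0.400000.
Step 4: Exact two-sided p-value (enumerate n! = 120 permutations of y under H0): p = 0.483333.
Step 5: alpha = 0.1. fail to reject H0.

tau_b = 0.4000 (C=7, D=3), p = 0.483333, fail to reject H0.


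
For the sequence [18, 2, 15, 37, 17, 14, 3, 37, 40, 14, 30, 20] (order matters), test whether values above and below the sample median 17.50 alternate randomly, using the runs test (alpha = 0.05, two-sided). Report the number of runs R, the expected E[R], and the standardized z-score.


Step 1: Compute median = 17.50; label A = above, B = below.
Labels in order: ABBABBBAABAA  (n_A = 6, n_B = 6)
Step 2: Count runs R = 7.
Step 3: Under H0 (random ordering), E[R] = 2*n_A*n_B/(n_A+n_B) + 1 = 2*6*6/12 + 1 = 7.0000.
        Var[R] = 2*n_A*n_B*(2*n_A*n_B - n_A - n_B) / ((n_A+n_B)^2 * (n_A+n_B-1)) = 4320/1584 = 2.7273.
        SD[R] = 1.6514.
Step 4: R = E[R], so z = 0 with no continuity correction.
Step 5: Two-sided p-value via normal approximation = 2*(1 - Phi(|z|)) = 1.000000.
Step 6: alpha = 0.05. fail to reject H0.

R = 7, z = 0.0000, p = 1.000000, fail to reject H0.


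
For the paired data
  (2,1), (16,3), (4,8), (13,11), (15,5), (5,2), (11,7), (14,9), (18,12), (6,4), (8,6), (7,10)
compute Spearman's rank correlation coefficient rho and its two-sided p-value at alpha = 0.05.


Step 1: Rank x and y separately (midranks; no ties here).
rank(x): 2->1, 16->11, 4->2, 13->8, 15->10, 5->3, 11->7, 14->9, 18->12, 6->4, 8->6, 7->5
rank(y): 1->1, 3->3, 8->8, 11->11, 5->5, 2->2, 7->7, 9->9, 12->12, 4->4, 6->6, 10->10
Step 2: d_i = R_x(i) - R_y(i); compute d_i^2.
  (1-1)^2=0, (11-3)^2=64, (2-8)^2=36, (8-11)^2=9, (10-5)^2=25, (3-2)^2=1, (7-7)^2=0, (9-9)^2=0, (12-12)^2=0, (4-4)^2=0, (6-6)^2=0, (5-10)^2=25
sum(d^2) = 160.
Step 3: rho = 1 - 6*160 / (12*(12^2 - 1)) = 1 - 960/1716 = 0.440559.
Step 4: Under H0, t = rho * sqrt((n-2)/(1-rho^2)) = 1.5519 ~ t(10).
Step 5: Two-sided p-value from the t-distribution with 10 df = 0.151735.
Step 6: alpha = 0.05. fail to reject H0.

rho = 0.4406, p = 0.151735, fail to reject H0 at alpha = 0.05.


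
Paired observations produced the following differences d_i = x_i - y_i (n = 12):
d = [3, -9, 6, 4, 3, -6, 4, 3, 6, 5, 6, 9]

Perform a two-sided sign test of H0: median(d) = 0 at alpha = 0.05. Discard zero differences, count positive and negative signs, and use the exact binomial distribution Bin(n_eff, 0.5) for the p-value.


Step 1: Discard zero differences. Original n = 12; n_eff = number of nonzero differences = 12.
Nonzero differences (with sign): +3, -9, +6, +4, +3, -6, +4, +3, +6, +5, +6, +9
Step 2: Count signs: positive = 10, negative = 2.
Step 3: Under H0: P(positive) = 0.5, so the number of positives S ~ Bin(12, 0.5).
Step 4: Two-sided exact p-value = sum of Bin(12,0.5) probabilities at or below the observed probability = 0.038574.
Step 5: alpha = 0.05. reject H0.

n_eff = 12, pos = 10, neg = 2, p = 0.038574, reject H0.


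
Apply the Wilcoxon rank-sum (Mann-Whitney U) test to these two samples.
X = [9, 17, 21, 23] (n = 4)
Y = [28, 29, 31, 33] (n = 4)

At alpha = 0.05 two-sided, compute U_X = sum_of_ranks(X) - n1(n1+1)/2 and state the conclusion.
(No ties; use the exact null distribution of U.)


Step 1: Combine and sort all 8 observations; assign midranks.
sorted (value, group): (9,X), (17,X), (21,X), (23,X), (28,Y), (29,Y), (31,Y), (33,Y)
ranks: 9->1, 17->2, 21->3, 23->4, 28->5, 29->6, 31->7, 33->8
Step 2: Rank sum for X: R1 = 1 + 2 + 3 + 4 = 10.
Step 3: U_X = R1 - n1(n1+1)/2 = 10 - 4*5/2 = 10 - 10 = 0.
       U_Y = n1*n2 - U_X = 16 - 0 = 16.
Step 4: No ties, so the exact null distribution of U (based on enumerating the C(8,4) = 70 equally likely rank assignments) gives the two-sided p-value.
Step 5: p-value = 0.028571; compare to alpha = 0.05. reject H0.

U_X = 0, p = 0.028571, reject H0 at alpha = 0.05.


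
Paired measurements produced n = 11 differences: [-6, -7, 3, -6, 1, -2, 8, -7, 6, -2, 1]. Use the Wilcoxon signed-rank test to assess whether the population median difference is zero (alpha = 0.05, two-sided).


Step 1: Drop any zero differences (none here) and take |d_i|.
|d| = [6, 7, 3, 6, 1, 2, 8, 7, 6, 2, 1]
Step 2: Midrank |d_i| (ties get averaged ranks).
ranks: |6|->7, |7|->9.5, |3|->5, |6|->7, |1|->1.5, |2|->3.5, |8|->11, |7|->9.5, |6|->7, |2|->3.5, |1|->1.5
Step 3: Attach original signs; sum ranks with positive sign and with negative sign.
W+ = 5 + 1.5 + 11 + 7 + 1.5 = 26
W- = 7 + 9.5 + 7 + 3.5 + 9.5 + 3.5 = 40
(Check: W+ + W- = 66 should equal n(n+1)/2 = 66.)
Step 4: Test statistic W = min(W+, W-) = 26.
Step 5: Ties in |d|, so use the tie-corrected normal approximation.
        E[W] = n(n+1)/4 = 11*12/4 = 33.
        Tie groups: |d|=1 (t=2), |d|=2 (t=2), |d|=6 (t=3), |d|=7 (t=2); sum(t^3 - t) = 42.
        Var[W] = n(n+1)(2n+1)/24 - sum(t^3-t)/48 = 3036/24 - 42/48 = 125.625.
        z = (W - E[W]) / sqrt(Var[W]) = (26 - 33) / 11.2083 = -0.6245.
        Two-sided p = 2*Phi(z) = 0.532273.
Step 6: alpha = 0.05. fail to reject H0.

W+ = 26, W- = 40, W = min = 26, p = 0.532273, fail to reject H0.


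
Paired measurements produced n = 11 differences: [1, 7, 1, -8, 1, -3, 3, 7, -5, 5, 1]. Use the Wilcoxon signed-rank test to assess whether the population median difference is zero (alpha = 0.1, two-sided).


Step 1: Drop any zero differences (none here) and take |d_i|.
|d| = [1, 7, 1, 8, 1, 3, 3, 7, 5, 5, 1]
Step 2: Midrank |d_i| (ties get averaged ranks).
ranks: |1|->2.5, |7|->9.5, |1|->2.5, |8|->11, |1|->2.5, |3|->5.5, |3|->5.5, |7|->9.5, |5|->7.5, |5|->7.5, |1|->2.5
Step 3: Attach original signs; sum ranks with positive sign and with negative sign.
W+ = 2.5 + 9.5 + 2.5 + 2.5 + 5.5 + 9.5 + 7.5 + 2.5 = 42
W- = 11 + 5.5 + 7.5 = 24
(Check: W+ + W- = 66 should equal n(n+1)/2 = 66.)
Step 4: Test statistic W = min(W+, W-) = 24.
Step 5: Ties in |d|, so use the tie-corrected normal approximation.
        E[W] = n(n+1)/4 = 11*12/4 = 33.
        Tie groups: |d|=1 (t=4), |d|=3 (t=2), |d|=5 (t=2), |d|=7 (t=2); sum(t^3 - t) = 78.
        Var[W] = n(n+1)(2n+1)/24 - sum(t^3-t)/48 = 3036/24 - 78/48 = 124.875.
        z = (W - E[W]) / sqrt(Var[W]) = (24 - 33) / 11.1747 = -0.8054.
        Two-sided p = 2*Phi(z) = 0.420596.
Step 6: alpha = 0.1. fail to reject H0.

W+ = 42, W- = 24, W = min = 24, p = 0.420596, fail to reject H0.


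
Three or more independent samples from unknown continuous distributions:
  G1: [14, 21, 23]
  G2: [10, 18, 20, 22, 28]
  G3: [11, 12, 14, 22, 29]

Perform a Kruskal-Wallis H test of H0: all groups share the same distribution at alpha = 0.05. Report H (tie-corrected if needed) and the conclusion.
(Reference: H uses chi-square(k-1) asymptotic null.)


Step 1: Combine all N = 13 observations and assign midranks.
sorted (value, group, rank): (10,G2,1), (11,G3,2), (12,G3,3), (14,G1,4.5), (14,G3,4.5), (18,G2,6), (20,G2,7), (21,G1,8), (22,G2,9.5), (22,G3,9.5), (23,G1,11), (28,G2,12), (29,G3,13)
Step 2: Sum ranks within each group.
R_1 = 23.5 (n_1 = 3)
R_2 = 35.5 (n_2 = 5)
R_3 = 32 (n_3 = 5)
Step 3: H = 12/(N(N+1)) * sum(R_i^2/n_i) - 3(N+1)
     = 12/(13*14) * (23.5^2/3 + 35.5^2/5 + 32^2/5) - 3*14
     = 0.065934 * 640.933 - 42
     = 0.259341.
Step 4: Ties present; correction factor C = 1 - 12/(13^3 - 13) = 0.994505. Corrected H = 0.259341 / 0.994505 = 0.260773.
Step 5: Under H0, H ~ chi^2(2); p-value = 0.877756.
Step 6: alpha = 0.05. fail to reject H0.

H = 0.2608, df = 2, p = 0.877756, fail to reject H0.


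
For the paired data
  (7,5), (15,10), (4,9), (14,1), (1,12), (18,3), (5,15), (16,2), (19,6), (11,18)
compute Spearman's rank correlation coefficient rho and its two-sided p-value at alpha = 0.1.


Step 1: Rank x and y separately (midranks; no ties here).
rank(x): 7->4, 15->7, 4->2, 14->6, 1->1, 18->9, 5->3, 16->8, 19->10, 11->5
rank(y): 5->4, 10->7, 9->6, 1->1, 12->8, 3->3, 15->9, 2->2, 6->5, 18->10
Step 2: d_i = R_x(i) - R_y(i); compute d_i^2.
  (4-4)^2=0, (7-7)^2=0, (2-6)^2=16, (6-1)^2=25, (1-8)^2=49, (9-3)^2=36, (3-9)^2=36, (8-2)^2=36, (10-5)^2=25, (5-10)^2=25
sum(d^2) = 248.
Step 3: rho = 1 - 6*248 / (10*(10^2 - 1)) = 1 - 1488/990 = -0.503030.
Step 4: Under H0, t = rho * sqrt((n-2)/(1-rho^2)) = -1.6462 ~ t(8).
Step 5: Two-sided p-value from the t-distribution with 8 df = 0.138334.
Step 6: alpha = 0.1. fail to reject H0.

rho = -0.5030, p = 0.138334, fail to reject H0 at alpha = 0.1.


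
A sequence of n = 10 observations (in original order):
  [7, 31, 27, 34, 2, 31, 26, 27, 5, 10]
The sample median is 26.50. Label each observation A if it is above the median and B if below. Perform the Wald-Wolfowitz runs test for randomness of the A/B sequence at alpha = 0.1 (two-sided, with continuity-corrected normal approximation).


Step 1: Compute median = 26.50; label A = above, B = below.
Labels in order: BAAABABABB  (n_A = 5, n_B = 5)
Step 2: Count runs R = 7.
Step 3: Under H0 (random ordering), E[R] = 2*n_A*n_B/(n_A+n_B) + 1 = 2*5*5/10 + 1 = 6.0000.
        Var[R] = 2*n_A*n_B*(2*n_A*n_B - n_A - n_B) / ((n_A+n_B)^2 * (n_A+n_B-1)) = 2000/900 = 2.2222.
        SD[R] = 1.4907.
Step 4: Continuity-corrected z = (R - 0.5 - E[R]) / SD[R] = (7 - 0.5 - 6.0000) / 1.4907 = 0.3354.
Step 5: Two-sided p-value via normal approximation = 2*(1 - Phi(|z|)) = 0.737316.
Step 6: alpha = 0.1. fail to reject H0.

R = 7, z = 0.3354, p = 0.737316, fail to reject H0.


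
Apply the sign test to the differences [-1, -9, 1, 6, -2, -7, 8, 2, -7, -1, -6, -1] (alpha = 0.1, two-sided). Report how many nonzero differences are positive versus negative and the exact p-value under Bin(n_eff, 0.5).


Step 1: Discard zero differences. Original n = 12; n_eff = number of nonzero differences = 12.
Nonzero differences (with sign): -1, -9, +1, +6, -2, -7, +8, +2, -7, -1, -6, -1
Step 2: Count signs: positive = 4, negative = 8.
Step 3: Under H0: P(positive) = 0.5, so the number of positives S ~ Bin(12, 0.5).
Step 4: Two-sided exact p-value = sum of Bin(12,0.5) probabilities at or below the observed probability = 0.387695.
Step 5: alpha = 0.1. fail to reject H0.

n_eff = 12, pos = 4, neg = 8, p = 0.387695, fail to reject H0.
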